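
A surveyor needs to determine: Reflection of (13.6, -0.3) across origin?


Reflection over origin: (x,y) -> (-x,-y)
(13.6, -0.3) -> (-13.6, 0.3)

(-13.6, 0.3)


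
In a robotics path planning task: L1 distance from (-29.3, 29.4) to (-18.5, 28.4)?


|(-29.3)-(-18.5)| + |29.4-28.4| = 10.8 + 1 = 11.8

11.8


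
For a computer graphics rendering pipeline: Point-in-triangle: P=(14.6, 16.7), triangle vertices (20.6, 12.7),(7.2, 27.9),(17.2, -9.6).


Cross products: AB x AP = 37.6, BC x BP = 165.5, CA x CP = 147.4
All same sign? yes

Yes, inside


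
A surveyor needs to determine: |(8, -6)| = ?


|u| = sqrt(8^2 + (-6)^2) = sqrt(100) = 10

10


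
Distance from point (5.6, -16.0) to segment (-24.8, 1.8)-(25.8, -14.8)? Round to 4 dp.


Project P onto AB: t = 0.6466 (clamped to [0,1])
Closest point on segment: (7.9182, -8.9336)
Distance: 7.4369

7.4369


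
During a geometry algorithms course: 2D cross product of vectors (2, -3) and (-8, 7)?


u x v = u_x*v_y - u_y*v_x = 2*7 - (-3)*(-8)
= 14 - 24 = -10

-10


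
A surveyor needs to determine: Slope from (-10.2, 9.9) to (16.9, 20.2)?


slope = (y2-y1)/(x2-x1) = (20.2-9.9)/(16.9-(-10.2)) = 10.3/27.1 = 0.3801

0.3801


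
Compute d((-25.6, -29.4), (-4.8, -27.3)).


dx=20.8, dy=2.1
d^2 = 20.8^2 + 2.1^2 = 437.05
d = sqrt(437.05) = 20.9057

20.9057


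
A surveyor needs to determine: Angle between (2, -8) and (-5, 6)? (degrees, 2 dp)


u.v = -58, |u| = sqrt(68) = 8.2462, |v| = sqrt(61) = 7.8102
cos(theta) = u.v/(|u||v|) = -58/sqrt(4148) = -0.900552
theta = acos(-0.900552) = 154.23 degrees

154.23 degrees


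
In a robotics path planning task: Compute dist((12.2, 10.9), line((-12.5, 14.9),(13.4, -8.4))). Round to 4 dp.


|cross product| = 471.91
|line direction| = sqrt(1213.7) = 34.8382
Distance = 471.91/sqrt(1213.7) = 13.5458

13.5458


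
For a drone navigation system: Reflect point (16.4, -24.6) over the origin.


Reflection over origin: (x,y) -> (-x,-y)
(16.4, -24.6) -> (-16.4, 24.6)

(-16.4, 24.6)


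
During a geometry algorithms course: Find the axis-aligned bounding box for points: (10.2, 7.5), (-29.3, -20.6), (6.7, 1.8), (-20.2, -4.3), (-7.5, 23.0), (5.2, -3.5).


x range: [-29.3, 10.2]
y range: [-20.6, 23]
Bounding box: (-29.3,-20.6) to (10.2,23)

(-29.3,-20.6) to (10.2,23)


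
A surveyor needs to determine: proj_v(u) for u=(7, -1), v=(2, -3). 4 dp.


u.v = 17, |v| = sqrt(13) = 3.6056
Scalar projection = u.v / |v| = 17 / sqrt(13) = 4.715

4.715


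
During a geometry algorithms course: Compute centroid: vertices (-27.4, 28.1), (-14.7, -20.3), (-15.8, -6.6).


Centroid = ((x_A+x_B+x_C)/3, (y_A+y_B+y_C)/3)
= (((-27.4)+(-14.7)+(-15.8))/3, (28.1+(-20.3)+(-6.6))/3)
= (-19.3, 0.4)

(-19.3, 0.4)


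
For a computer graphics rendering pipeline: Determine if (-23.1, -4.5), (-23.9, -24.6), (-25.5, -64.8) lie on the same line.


Cross product: ((-23.9)-(-23.1))*((-64.8)-(-4.5)) - ((-24.6)-(-4.5))*((-25.5)-(-23.1))
= 0

Yes, collinear


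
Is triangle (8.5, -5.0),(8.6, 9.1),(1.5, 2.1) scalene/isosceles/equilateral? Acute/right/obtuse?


Side lengths squared: AB^2=198.82, BC^2=99.41, CA^2=99.41
Sorted: [99.41, 99.41, 198.82]
By sides: Isosceles, By angles: Right

Isosceles, Right


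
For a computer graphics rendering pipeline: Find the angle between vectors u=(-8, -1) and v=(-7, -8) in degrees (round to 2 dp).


u.v = 64, |u| = sqrt(65) = 8.0623, |v| = sqrt(113) = 10.6301
cos(theta) = u.v/(|u||v|) = 64/sqrt(7345) = 0.746765
theta = acos(0.746765) = 41.69 degrees

41.69 degrees


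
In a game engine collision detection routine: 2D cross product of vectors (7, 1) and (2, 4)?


u x v = u_x*v_y - u_y*v_x = 7*4 - 1*2
= 28 - 2 = 26

26


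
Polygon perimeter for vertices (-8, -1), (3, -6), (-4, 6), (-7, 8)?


Sides: (-8, -1)->(3, -6): sqrt(146) = 12.083046, (3, -6)->(-4, 6): sqrt(193) = 13.892444, (-4, 6)->(-7, 8): sqrt(13) = 3.605551, (-7, 8)->(-8, -1): sqrt(82) = 9.055385
Sum = 38.636426
Perimeter = 38.6364

38.6364


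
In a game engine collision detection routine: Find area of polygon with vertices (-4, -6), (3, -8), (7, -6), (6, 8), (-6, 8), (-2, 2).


Shoelace sum: ((-4)*(-8) - 3*(-6)) + (3*(-6) - 7*(-8)) + (7*8 - 6*(-6)) + (6*8 - (-6)*8) + ((-6)*2 - (-2)*8) + ((-2)*(-6) - (-4)*2)
= 300
Area = |300|/2 = 150

150


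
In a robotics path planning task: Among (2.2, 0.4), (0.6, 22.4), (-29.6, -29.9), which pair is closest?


d(P0,P1) = 22.0581, d(P0,P2) = 43.9241, d(P1,P2) = 60.3931
Closest: P0 and P1

Closest pair: (2.2, 0.4) and (0.6, 22.4), distance = 22.0581


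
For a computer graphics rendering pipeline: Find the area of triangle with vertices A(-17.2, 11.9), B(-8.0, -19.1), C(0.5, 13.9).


Area = |x_A(y_B-y_C) + x_B(y_C-y_A) + x_C(y_A-y_B)|/2
= |567.6 + (-16) + 15.5|/2
= 567.1/2 = 283.55

283.55


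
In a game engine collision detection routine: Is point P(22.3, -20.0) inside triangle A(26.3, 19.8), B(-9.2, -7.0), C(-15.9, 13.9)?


Cross products: AB x AP = 1305.7, BC x BP = -571.25, CA x CP = -1655.96
All same sign? no

No, outside


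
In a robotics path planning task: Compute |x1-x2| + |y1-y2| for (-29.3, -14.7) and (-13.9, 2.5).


|(-29.3)-(-13.9)| + |(-14.7)-2.5| = 15.4 + 17.2 = 32.6

32.6


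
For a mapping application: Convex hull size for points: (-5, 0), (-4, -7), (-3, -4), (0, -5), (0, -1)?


Convex hull vertices (CCW): (-5, 0), (-4, -7), (0, -5), (0, -1)
Count = 4

4


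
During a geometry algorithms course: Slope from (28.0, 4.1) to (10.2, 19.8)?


slope = (y2-y1)/(x2-x1) = (19.8-4.1)/(10.2-28) = 15.7/(-17.8) = -0.882

-0.882


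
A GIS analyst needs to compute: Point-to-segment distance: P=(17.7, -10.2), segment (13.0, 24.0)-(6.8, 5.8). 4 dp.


Project P onto AB: t = 1 (clamped to [0,1])
Closest point on segment: (6.8, 5.8)
Distance: 19.36

19.36


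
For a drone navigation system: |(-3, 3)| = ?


|u| = sqrt((-3)^2 + 3^2) = sqrt(18) = 4.2426

4.2426


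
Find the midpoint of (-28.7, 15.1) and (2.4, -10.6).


M = (((-28.7)+2.4)/2, (15.1+(-10.6))/2)
= (-13.15, 2.25)

(-13.15, 2.25)


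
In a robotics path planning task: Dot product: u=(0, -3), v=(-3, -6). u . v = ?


u . v = u_x*v_x + u_y*v_y = 0*(-3) + (-3)*(-6)
= 0 + 18 = 18

18


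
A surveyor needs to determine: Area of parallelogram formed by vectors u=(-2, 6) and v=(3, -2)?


|u x v| = |(-2)*(-2) - 6*3|
= |4 - 18| = 14

14


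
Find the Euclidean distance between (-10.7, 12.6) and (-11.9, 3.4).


dx=-1.2, dy=-9.2
d^2 = (-1.2)^2 + (-9.2)^2 = 86.08
d = sqrt(86.08) = 9.2779

9.2779


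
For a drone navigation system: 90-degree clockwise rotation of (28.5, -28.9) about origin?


90° CW: (x,y) -> (y, -x)
(28.5,-28.9) -> (-28.9, -28.5)

(-28.9, -28.5)


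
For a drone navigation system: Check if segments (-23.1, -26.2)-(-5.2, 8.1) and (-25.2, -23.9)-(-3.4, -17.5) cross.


Cross products: d1=-63.58, d2=569.6, d3=113.2, d4=-519.98
d1*d2 < 0 and d3*d4 < 0? yes

Yes, they intersect


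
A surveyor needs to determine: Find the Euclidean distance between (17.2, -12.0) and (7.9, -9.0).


dx=-9.3, dy=3
d^2 = (-9.3)^2 + 3^2 = 95.49
d = sqrt(95.49) = 9.7719

9.7719


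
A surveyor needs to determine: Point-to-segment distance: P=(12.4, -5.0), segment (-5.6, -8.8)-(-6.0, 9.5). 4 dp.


Project P onto AB: t = 0.1861 (clamped to [0,1])
Closest point on segment: (-5.6744, -5.3951)
Distance: 18.0787

18.0787


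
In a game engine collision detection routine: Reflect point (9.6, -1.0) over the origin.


Reflection over origin: (x,y) -> (-x,-y)
(9.6, -1) -> (-9.6, 1)

(-9.6, 1)


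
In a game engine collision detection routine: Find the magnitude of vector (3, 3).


|u| = sqrt(3^2 + 3^2) = sqrt(18) = 4.2426

4.2426


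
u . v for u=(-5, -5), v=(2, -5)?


u . v = u_x*v_x + u_y*v_y = (-5)*2 + (-5)*(-5)
= (-10) + 25 = 15

15


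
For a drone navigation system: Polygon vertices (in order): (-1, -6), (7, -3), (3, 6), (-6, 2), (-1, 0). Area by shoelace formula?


Shoelace sum: ((-1)*(-3) - 7*(-6)) + (7*6 - 3*(-3)) + (3*2 - (-6)*6) + ((-6)*0 - (-1)*2) + ((-1)*(-6) - (-1)*0)
= 146
Area = |146|/2 = 73

73


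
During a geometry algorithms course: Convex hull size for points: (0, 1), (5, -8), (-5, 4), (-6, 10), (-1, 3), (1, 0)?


Convex hull vertices (CCW): (-6, 10), (-5, 4), (5, -8), (1, 0), (-1, 3)
Count = 5

5


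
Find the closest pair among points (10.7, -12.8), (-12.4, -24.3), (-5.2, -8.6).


d(P0,P1) = 25.8043, d(P0,P2) = 16.4454, d(P1,P2) = 17.2722
Closest: P0 and P2

Closest pair: (10.7, -12.8) and (-5.2, -8.6), distance = 16.4454


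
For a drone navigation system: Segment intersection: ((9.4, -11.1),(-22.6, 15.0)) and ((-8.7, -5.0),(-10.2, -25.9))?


Cross products: d1=387.44, d2=-320.51, d3=277.21, d4=985.16
d1*d2 < 0 and d3*d4 < 0? no

No, they don't intersect


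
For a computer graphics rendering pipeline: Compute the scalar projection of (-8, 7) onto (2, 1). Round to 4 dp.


u.v = -9, |v| = sqrt(5) = 2.2361
Scalar projection = u.v / |v| = -9 / sqrt(5) = -4.0249

-4.0249


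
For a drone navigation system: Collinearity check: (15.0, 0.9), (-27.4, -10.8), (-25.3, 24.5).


Cross product: ((-27.4)-15)*(24.5-0.9) - ((-10.8)-0.9)*((-25.3)-15)
= -1472.15

No, not collinear


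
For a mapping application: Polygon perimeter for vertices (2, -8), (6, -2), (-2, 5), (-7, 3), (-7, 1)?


Sides: (2, -8)->(6, -2): sqrt(52) = 7.211103, (6, -2)->(-2, 5): sqrt(113) = 10.630146, (-2, 5)->(-7, 3): sqrt(29) = 5.385165, (-7, 3)->(-7, 1): sqrt(4) = 2, (-7, 1)->(2, -8): sqrt(162) = 12.727922
Sum = 37.954336
Perimeter = 37.9543

37.9543


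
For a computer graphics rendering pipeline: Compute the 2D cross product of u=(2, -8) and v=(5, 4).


u x v = u_x*v_y - u_y*v_x = 2*4 - (-8)*5
= 8 - (-40) = 48

48


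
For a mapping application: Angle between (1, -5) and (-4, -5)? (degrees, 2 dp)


u.v = 21, |u| = sqrt(26) = 5.099, |v| = sqrt(41) = 6.4031
cos(theta) = u.v/(|u||v|) = 21/sqrt(1066) = 0.643192
theta = acos(0.643192) = 49.97 degrees

49.97 degrees


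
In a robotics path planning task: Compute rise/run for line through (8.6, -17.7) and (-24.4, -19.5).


slope = (y2-y1)/(x2-x1) = ((-19.5)-(-17.7))/((-24.4)-8.6) = (-1.8)/(-33) = 0.0545

0.0545


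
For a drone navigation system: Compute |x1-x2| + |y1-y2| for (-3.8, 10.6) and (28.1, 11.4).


|(-3.8)-28.1| + |10.6-11.4| = 31.9 + 0.8 = 32.7

32.7


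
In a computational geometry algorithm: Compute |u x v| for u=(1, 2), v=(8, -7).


|u x v| = |1*(-7) - 2*8|
= |(-7) - 16| = 23

23


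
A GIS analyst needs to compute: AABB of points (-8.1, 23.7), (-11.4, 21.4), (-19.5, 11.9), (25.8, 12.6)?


x range: [-19.5, 25.8]
y range: [11.9, 23.7]
Bounding box: (-19.5,11.9) to (25.8,23.7)

(-19.5,11.9) to (25.8,23.7)


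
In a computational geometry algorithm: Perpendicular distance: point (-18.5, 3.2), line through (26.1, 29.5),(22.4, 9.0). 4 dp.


|cross product| = 816.99
|line direction| = sqrt(433.94) = 20.8312
Distance = 816.99/sqrt(433.94) = 39.2195

39.2195


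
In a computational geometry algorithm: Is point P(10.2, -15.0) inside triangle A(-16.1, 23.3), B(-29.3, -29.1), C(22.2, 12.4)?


Cross products: AB x AP = 1883.68, BC x BP = -913.1, CA x CP = 1180.22
All same sign? no

No, outside


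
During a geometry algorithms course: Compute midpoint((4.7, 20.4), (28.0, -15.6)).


M = ((4.7+28)/2, (20.4+(-15.6))/2)
= (16.35, 2.4)

(16.35, 2.4)


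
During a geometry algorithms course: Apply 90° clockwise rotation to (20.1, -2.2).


90° CW: (x,y) -> (y, -x)
(20.1,-2.2) -> (-2.2, -20.1)

(-2.2, -20.1)


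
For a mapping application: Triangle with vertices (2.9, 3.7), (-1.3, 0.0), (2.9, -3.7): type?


Side lengths squared: AB^2=31.33, BC^2=31.33, CA^2=54.76
Sorted: [31.33, 31.33, 54.76]
By sides: Isosceles, By angles: Acute

Isosceles, Acute


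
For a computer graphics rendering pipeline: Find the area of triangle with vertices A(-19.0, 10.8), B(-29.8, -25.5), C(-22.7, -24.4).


Area = |x_A(y_B-y_C) + x_B(y_C-y_A) + x_C(y_A-y_B)|/2
= |20.9 + 1048.96 + (-824.01)|/2
= 245.85/2 = 122.925

122.925


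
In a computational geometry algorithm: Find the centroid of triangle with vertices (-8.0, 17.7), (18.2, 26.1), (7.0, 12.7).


Centroid = ((x_A+x_B+x_C)/3, (y_A+y_B+y_C)/3)
= (((-8)+18.2+7)/3, (17.7+26.1+12.7)/3)
= (5.7333, 18.8333)

(5.7333, 18.8333)


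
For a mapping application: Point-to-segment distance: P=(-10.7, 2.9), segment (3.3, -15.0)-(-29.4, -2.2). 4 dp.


Project P onto AB: t = 0.5571 (clamped to [0,1])
Closest point on segment: (-14.9157, -7.8697)
Distance: 11.5654

11.5654


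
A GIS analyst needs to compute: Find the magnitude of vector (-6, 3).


|u| = sqrt((-6)^2 + 3^2) = sqrt(45) = 6.7082

6.7082


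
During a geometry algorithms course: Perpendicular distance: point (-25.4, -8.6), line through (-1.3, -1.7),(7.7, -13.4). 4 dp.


|cross product| = 344.07
|line direction| = sqrt(217.89) = 14.7611
Distance = 344.07/sqrt(217.89) = 23.3092

23.3092


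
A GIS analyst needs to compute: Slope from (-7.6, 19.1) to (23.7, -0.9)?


slope = (y2-y1)/(x2-x1) = ((-0.9)-19.1)/(23.7-(-7.6)) = (-20)/31.3 = -0.639

-0.639


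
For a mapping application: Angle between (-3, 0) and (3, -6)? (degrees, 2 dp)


u.v = -9, |u| = sqrt(9) = 3, |v| = sqrt(45) = 6.7082
cos(theta) = u.v/(|u||v|) = -9/sqrt(405) = -0.447214
theta = acos(-0.447214) = 116.57 degrees

116.57 degrees


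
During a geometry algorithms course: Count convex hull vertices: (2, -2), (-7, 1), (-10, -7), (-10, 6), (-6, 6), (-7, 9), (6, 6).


Convex hull vertices (CCW): (-10, -7), (2, -2), (6, 6), (-7, 9), (-10, 6)
Count = 5

5


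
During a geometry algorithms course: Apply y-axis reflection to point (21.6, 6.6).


Reflection over y-axis: (x,y) -> (-x,y)
(21.6, 6.6) -> (-21.6, 6.6)

(-21.6, 6.6)


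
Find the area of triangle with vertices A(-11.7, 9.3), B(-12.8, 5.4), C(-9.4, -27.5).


Area = |x_A(y_B-y_C) + x_B(y_C-y_A) + x_C(y_A-y_B)|/2
= |(-384.93) + 471.04 + (-36.66)|/2
= 49.45/2 = 24.725

24.725


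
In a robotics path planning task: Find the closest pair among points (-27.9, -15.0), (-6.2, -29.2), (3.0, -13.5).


d(P0,P1) = 25.9332, d(P0,P2) = 30.9364, d(P1,P2) = 18.197
Closest: P1 and P2

Closest pair: (-6.2, -29.2) and (3.0, -13.5), distance = 18.197


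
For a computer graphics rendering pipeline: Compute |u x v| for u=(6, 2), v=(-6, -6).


|u x v| = |6*(-6) - 2*(-6)|
= |(-36) - (-12)| = 24

24


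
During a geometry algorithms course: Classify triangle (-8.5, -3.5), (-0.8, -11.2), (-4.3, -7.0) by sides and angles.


Side lengths squared: AB^2=118.58, BC^2=29.89, CA^2=29.89
Sorted: [29.89, 29.89, 118.58]
By sides: Isosceles, By angles: Obtuse

Isosceles, Obtuse


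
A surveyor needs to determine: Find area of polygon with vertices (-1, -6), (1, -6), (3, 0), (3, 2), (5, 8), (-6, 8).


Shoelace sum: ((-1)*(-6) - 1*(-6)) + (1*0 - 3*(-6)) + (3*2 - 3*0) + (3*8 - 5*2) + (5*8 - (-6)*8) + ((-6)*(-6) - (-1)*8)
= 182
Area = |182|/2 = 91

91


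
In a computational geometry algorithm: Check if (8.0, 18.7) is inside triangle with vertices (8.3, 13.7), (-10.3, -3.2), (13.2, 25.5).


Cross products: AB x AP = -98.07, BC x BP = -10.56, CA x CP = -28.04
All same sign? yes

Yes, inside


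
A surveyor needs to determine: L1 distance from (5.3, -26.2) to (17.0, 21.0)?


|5.3-17| + |(-26.2)-21| = 11.7 + 47.2 = 58.9

58.9


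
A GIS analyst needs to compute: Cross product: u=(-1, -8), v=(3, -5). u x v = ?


u x v = u_x*v_y - u_y*v_x = (-1)*(-5) - (-8)*3
= 5 - (-24) = 29

29


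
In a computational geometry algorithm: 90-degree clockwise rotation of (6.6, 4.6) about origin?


90° CW: (x,y) -> (y, -x)
(6.6,4.6) -> (4.6, -6.6)

(4.6, -6.6)


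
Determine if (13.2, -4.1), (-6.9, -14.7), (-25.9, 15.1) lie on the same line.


Cross product: ((-6.9)-13.2)*(15.1-(-4.1)) - ((-14.7)-(-4.1))*((-25.9)-13.2)
= -800.38

No, not collinear


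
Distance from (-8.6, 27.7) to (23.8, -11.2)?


dx=32.4, dy=-38.9
d^2 = 32.4^2 + (-38.9)^2 = 2562.97
d = sqrt(2562.97) = 50.6258

50.6258


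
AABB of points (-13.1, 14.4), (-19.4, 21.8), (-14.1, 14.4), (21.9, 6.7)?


x range: [-19.4, 21.9]
y range: [6.7, 21.8]
Bounding box: (-19.4,6.7) to (21.9,21.8)

(-19.4,6.7) to (21.9,21.8)


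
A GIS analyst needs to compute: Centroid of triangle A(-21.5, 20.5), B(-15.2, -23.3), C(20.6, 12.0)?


Centroid = ((x_A+x_B+x_C)/3, (y_A+y_B+y_C)/3)
= (((-21.5)+(-15.2)+20.6)/3, (20.5+(-23.3)+12)/3)
= (-5.3667, 3.0667)

(-5.3667, 3.0667)


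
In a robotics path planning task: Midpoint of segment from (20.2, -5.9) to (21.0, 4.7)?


M = ((20.2+21)/2, ((-5.9)+4.7)/2)
= (20.6, -0.6)

(20.6, -0.6)


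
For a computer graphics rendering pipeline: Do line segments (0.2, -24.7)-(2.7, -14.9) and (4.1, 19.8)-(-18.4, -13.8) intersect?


Cross products: d1=870.21, d2=733.71, d3=73.03, d4=209.53
d1*d2 < 0 and d3*d4 < 0? no

No, they don't intersect


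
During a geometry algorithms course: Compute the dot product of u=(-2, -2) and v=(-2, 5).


u . v = u_x*v_x + u_y*v_y = (-2)*(-2) + (-2)*5
= 4 + (-10) = -6

-6


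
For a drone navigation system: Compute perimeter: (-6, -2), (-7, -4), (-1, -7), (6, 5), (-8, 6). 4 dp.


Sides: (-6, -2)->(-7, -4): sqrt(5) = 2.236068, (-7, -4)->(-1, -7): sqrt(45) = 6.708204, (-1, -7)->(6, 5): sqrt(193) = 13.892444, (6, 5)->(-8, 6): sqrt(197) = 14.035669, (-8, 6)->(-6, -2): sqrt(68) = 8.246211
Sum = 45.118596
Perimeter = 45.1186

45.1186


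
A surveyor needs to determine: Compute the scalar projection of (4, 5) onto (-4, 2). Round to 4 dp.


u.v = -6, |v| = sqrt(20) = 4.4721
Scalar projection = u.v / |v| = -6 / sqrt(20) = -1.3416

-1.3416


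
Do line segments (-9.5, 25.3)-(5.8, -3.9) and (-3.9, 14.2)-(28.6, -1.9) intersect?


Cross products: d1=270.59, d2=-432.08, d3=-6.31, d4=696.36
d1*d2 < 0 and d3*d4 < 0? yes

Yes, they intersect


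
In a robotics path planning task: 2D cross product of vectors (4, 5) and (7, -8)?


u x v = u_x*v_y - u_y*v_x = 4*(-8) - 5*7
= (-32) - 35 = -67

-67


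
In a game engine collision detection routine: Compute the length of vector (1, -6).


|u| = sqrt(1^2 + (-6)^2) = sqrt(37) = 6.0828

6.0828


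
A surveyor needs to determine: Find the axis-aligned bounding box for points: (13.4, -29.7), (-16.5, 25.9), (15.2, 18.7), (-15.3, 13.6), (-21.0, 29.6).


x range: [-21, 15.2]
y range: [-29.7, 29.6]
Bounding box: (-21,-29.7) to (15.2,29.6)

(-21,-29.7) to (15.2,29.6)


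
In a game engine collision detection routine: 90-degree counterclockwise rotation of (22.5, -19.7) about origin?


90° CCW: (x,y) -> (-y, x)
(22.5,-19.7) -> (19.7, 22.5)

(19.7, 22.5)


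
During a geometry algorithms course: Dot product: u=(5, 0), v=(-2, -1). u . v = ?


u . v = u_x*v_x + u_y*v_y = 5*(-2) + 0*(-1)
= (-10) + 0 = -10

-10


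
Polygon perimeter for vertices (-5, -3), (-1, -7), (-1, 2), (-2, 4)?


Sides: (-5, -3)->(-1, -7): sqrt(32) = 5.656854, (-1, -7)->(-1, 2): sqrt(81) = 9, (-1, 2)->(-2, 4): sqrt(5) = 2.236068, (-2, 4)->(-5, -3): sqrt(58) = 7.615773
Sum = 24.508695
Perimeter = 24.5087

24.5087


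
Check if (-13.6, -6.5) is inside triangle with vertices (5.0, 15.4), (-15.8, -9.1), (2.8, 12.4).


Cross products: AB x AP = -0.18, BC x BP = 1.06, CA x CP = 7.62
All same sign? no

No, outside


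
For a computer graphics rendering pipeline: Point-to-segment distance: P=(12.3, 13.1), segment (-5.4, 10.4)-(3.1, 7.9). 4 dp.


Project P onto AB: t = 1 (clamped to [0,1])
Closest point on segment: (3.1, 7.9)
Distance: 10.5679

10.5679


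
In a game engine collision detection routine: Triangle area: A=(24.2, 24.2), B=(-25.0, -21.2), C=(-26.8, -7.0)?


Area = |x_A(y_B-y_C) + x_B(y_C-y_A) + x_C(y_A-y_B)|/2
= |(-343.64) + 780 + (-1216.72)|/2
= 780.36/2 = 390.18

390.18


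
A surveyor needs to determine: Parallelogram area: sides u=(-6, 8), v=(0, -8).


|u x v| = |(-6)*(-8) - 8*0|
= |48 - 0| = 48

48


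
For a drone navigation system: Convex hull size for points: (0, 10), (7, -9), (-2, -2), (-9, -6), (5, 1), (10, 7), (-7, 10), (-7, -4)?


Convex hull vertices (CCW): (-9, -6), (7, -9), (10, 7), (0, 10), (-7, 10)
Count = 5

5


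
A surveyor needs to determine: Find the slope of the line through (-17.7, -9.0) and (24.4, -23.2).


slope = (y2-y1)/(x2-x1) = ((-23.2)-(-9))/(24.4-(-17.7)) = (-14.2)/42.1 = -0.3373

-0.3373


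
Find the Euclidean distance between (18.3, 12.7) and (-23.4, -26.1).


dx=-41.7, dy=-38.8
d^2 = (-41.7)^2 + (-38.8)^2 = 3244.33
d = sqrt(3244.33) = 56.959

56.959


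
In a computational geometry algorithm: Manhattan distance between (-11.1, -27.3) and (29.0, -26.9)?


|(-11.1)-29| + |(-27.3)-(-26.9)| = 40.1 + 0.4 = 40.5

40.5


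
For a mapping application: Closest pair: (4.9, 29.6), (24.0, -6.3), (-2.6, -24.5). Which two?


d(P0,P1) = 40.6647, d(P0,P2) = 54.6174, d(P1,P2) = 32.2304
Closest: P1 and P2

Closest pair: (24.0, -6.3) and (-2.6, -24.5), distance = 32.2304


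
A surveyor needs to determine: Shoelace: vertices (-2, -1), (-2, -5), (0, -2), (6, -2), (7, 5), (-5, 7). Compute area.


Shoelace sum: ((-2)*(-5) - (-2)*(-1)) + ((-2)*(-2) - 0*(-5)) + (0*(-2) - 6*(-2)) + (6*5 - 7*(-2)) + (7*7 - (-5)*5) + ((-5)*(-1) - (-2)*7)
= 161
Area = |161|/2 = 80.5

80.5


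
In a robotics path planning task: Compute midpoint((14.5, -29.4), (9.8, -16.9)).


M = ((14.5+9.8)/2, ((-29.4)+(-16.9))/2)
= (12.15, -23.15)

(12.15, -23.15)


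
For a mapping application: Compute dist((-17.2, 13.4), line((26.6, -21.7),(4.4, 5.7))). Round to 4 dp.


|cross product| = 420.9
|line direction| = sqrt(1243.6) = 35.2647
Distance = 420.9/sqrt(1243.6) = 11.9354

11.9354


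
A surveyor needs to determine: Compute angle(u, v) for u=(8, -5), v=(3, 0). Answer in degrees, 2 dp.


u.v = 24, |u| = sqrt(89) = 9.434, |v| = sqrt(9) = 3
cos(theta) = u.v/(|u||v|) = 24/sqrt(801) = 0.847998
theta = acos(0.847998) = 32.01 degrees

32.01 degrees


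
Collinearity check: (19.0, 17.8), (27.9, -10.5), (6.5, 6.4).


Cross product: (27.9-19)*(6.4-17.8) - ((-10.5)-17.8)*(6.5-19)
= -455.21

No, not collinear


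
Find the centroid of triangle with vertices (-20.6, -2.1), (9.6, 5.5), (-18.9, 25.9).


Centroid = ((x_A+x_B+x_C)/3, (y_A+y_B+y_C)/3)
= (((-20.6)+9.6+(-18.9))/3, ((-2.1)+5.5+25.9)/3)
= (-9.9667, 9.7667)

(-9.9667, 9.7667)


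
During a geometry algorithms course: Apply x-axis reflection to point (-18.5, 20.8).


Reflection over x-axis: (x,y) -> (x,-y)
(-18.5, 20.8) -> (-18.5, -20.8)

(-18.5, -20.8)


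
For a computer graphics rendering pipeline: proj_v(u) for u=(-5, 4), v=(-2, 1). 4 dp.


u.v = 14, |v| = sqrt(5) = 2.2361
Scalar projection = u.v / |v| = 14 / sqrt(5) = 6.261

6.261


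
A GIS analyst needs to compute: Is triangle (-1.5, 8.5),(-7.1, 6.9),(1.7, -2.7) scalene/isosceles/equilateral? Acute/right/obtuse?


Side lengths squared: AB^2=33.92, BC^2=169.6, CA^2=135.68
Sorted: [33.92, 135.68, 169.6]
By sides: Scalene, By angles: Right

Scalene, Right


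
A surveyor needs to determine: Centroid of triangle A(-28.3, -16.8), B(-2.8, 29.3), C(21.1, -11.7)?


Centroid = ((x_A+x_B+x_C)/3, (y_A+y_B+y_C)/3)
= (((-28.3)+(-2.8)+21.1)/3, ((-16.8)+29.3+(-11.7))/3)
= (-3.3333, 0.2667)

(-3.3333, 0.2667)


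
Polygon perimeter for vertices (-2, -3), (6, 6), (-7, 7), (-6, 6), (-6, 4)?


Sides: (-2, -3)->(6, 6): sqrt(145) = 12.041595, (6, 6)->(-7, 7): sqrt(170) = 13.038405, (-7, 7)->(-6, 6): sqrt(2) = 1.414214, (-6, 6)->(-6, 4): sqrt(4) = 2, (-6, 4)->(-2, -3): sqrt(65) = 8.062258
Sum = 36.556472
Perimeter = 36.5565

36.5565


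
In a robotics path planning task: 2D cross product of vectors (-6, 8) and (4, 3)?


u x v = u_x*v_y - u_y*v_x = (-6)*3 - 8*4
= (-18) - 32 = -50

-50


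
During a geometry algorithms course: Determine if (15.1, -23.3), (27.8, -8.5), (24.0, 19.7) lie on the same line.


Cross product: (27.8-15.1)*(19.7-(-23.3)) - ((-8.5)-(-23.3))*(24-15.1)
= 414.38

No, not collinear


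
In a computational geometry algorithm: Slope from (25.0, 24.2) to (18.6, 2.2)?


slope = (y2-y1)/(x2-x1) = (2.2-24.2)/(18.6-25) = (-22)/(-6.4) = 3.4375

3.4375


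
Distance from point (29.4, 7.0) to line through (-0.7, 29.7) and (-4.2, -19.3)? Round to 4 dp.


|cross product| = 1554.35
|line direction| = sqrt(2413.25) = 49.1248
Distance = 1554.35/sqrt(2413.25) = 31.6408

31.6408


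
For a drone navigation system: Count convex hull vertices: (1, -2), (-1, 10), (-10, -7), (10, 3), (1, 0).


Convex hull vertices (CCW): (-10, -7), (1, -2), (10, 3), (-1, 10)
Count = 4

4


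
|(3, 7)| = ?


|u| = sqrt(3^2 + 7^2) = sqrt(58) = 7.6158

7.6158


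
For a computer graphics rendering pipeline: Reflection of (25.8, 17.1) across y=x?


Reflection over y=x: (x,y) -> (y,x)
(25.8, 17.1) -> (17.1, 25.8)

(17.1, 25.8)


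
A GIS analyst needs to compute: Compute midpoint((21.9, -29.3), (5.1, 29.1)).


M = ((21.9+5.1)/2, ((-29.3)+29.1)/2)
= (13.5, -0.1)

(13.5, -0.1)


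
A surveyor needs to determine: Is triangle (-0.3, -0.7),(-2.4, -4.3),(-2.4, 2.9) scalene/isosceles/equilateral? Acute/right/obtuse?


Side lengths squared: AB^2=17.37, BC^2=51.84, CA^2=17.37
Sorted: [17.37, 17.37, 51.84]
By sides: Isosceles, By angles: Obtuse

Isosceles, Obtuse


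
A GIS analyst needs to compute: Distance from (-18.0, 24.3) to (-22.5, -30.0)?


dx=-4.5, dy=-54.3
d^2 = (-4.5)^2 + (-54.3)^2 = 2968.74
d = sqrt(2968.74) = 54.4861

54.4861


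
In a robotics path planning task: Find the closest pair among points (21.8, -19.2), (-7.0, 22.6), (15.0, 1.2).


d(P0,P1) = 50.761, d(P0,P2) = 21.5035, d(P1,P2) = 30.6914
Closest: P0 and P2

Closest pair: (21.8, -19.2) and (15.0, 1.2), distance = 21.5035


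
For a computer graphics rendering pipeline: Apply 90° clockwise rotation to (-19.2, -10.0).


90° CW: (x,y) -> (y, -x)
(-19.2,-10) -> (-10, 19.2)

(-10, 19.2)


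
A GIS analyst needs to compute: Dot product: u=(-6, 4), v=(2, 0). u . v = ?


u . v = u_x*v_x + u_y*v_y = (-6)*2 + 4*0
= (-12) + 0 = -12

-12


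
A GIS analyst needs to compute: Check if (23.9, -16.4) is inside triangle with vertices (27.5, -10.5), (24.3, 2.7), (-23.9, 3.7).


Cross products: AB x AP = 66.4, BC x BP = 921.02, CA x CP = -354.38
All same sign? no

No, outside


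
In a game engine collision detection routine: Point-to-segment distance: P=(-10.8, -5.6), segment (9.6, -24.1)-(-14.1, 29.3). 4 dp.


Project P onto AB: t = 0.4311 (clamped to [0,1])
Closest point on segment: (-0.6166, -1.0804)
Distance: 11.1413

11.1413


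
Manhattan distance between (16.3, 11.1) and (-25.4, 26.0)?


|16.3-(-25.4)| + |11.1-26| = 41.7 + 14.9 = 56.6

56.6


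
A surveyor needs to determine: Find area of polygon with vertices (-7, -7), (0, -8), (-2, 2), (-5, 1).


Shoelace sum: ((-7)*(-8) - 0*(-7)) + (0*2 - (-2)*(-8)) + ((-2)*1 - (-5)*2) + ((-5)*(-7) - (-7)*1)
= 90
Area = |90|/2 = 45

45


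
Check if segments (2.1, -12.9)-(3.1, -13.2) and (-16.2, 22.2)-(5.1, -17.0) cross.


Cross products: d1=-30.27, d2=2.54, d3=29.61, d4=-3.2
d1*d2 < 0 and d3*d4 < 0? yes

Yes, they intersect


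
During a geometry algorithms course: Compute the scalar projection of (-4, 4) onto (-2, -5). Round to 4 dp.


u.v = -12, |v| = sqrt(29) = 5.3852
Scalar projection = u.v / |v| = -12 / sqrt(29) = -2.2283

-2.2283


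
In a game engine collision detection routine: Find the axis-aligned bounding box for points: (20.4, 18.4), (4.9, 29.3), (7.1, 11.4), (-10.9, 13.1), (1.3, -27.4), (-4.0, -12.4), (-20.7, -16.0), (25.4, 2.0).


x range: [-20.7, 25.4]
y range: [-27.4, 29.3]
Bounding box: (-20.7,-27.4) to (25.4,29.3)

(-20.7,-27.4) to (25.4,29.3)


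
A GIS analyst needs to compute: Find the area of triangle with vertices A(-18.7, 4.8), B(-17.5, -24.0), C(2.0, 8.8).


Area = |x_A(y_B-y_C) + x_B(y_C-y_A) + x_C(y_A-y_B)|/2
= |613.36 + (-70) + 57.6|/2
= 600.96/2 = 300.48

300.48


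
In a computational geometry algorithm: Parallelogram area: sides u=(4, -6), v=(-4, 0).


|u x v| = |4*0 - (-6)*(-4)|
= |0 - 24| = 24

24


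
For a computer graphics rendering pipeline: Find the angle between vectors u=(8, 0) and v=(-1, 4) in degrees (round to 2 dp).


u.v = -8, |u| = sqrt(64) = 8, |v| = sqrt(17) = 4.1231
cos(theta) = u.v/(|u||v|) = -8/sqrt(1088) = -0.242536
theta = acos(-0.242536) = 104.04 degrees

104.04 degrees


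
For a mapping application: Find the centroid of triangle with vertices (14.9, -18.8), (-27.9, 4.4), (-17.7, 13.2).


Centroid = ((x_A+x_B+x_C)/3, (y_A+y_B+y_C)/3)
= ((14.9+(-27.9)+(-17.7))/3, ((-18.8)+4.4+13.2)/3)
= (-10.2333, -0.4)

(-10.2333, -0.4)


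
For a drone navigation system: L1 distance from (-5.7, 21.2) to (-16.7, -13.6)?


|(-5.7)-(-16.7)| + |21.2-(-13.6)| = 11 + 34.8 = 45.8

45.8


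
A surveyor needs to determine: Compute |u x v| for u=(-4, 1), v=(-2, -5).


|u x v| = |(-4)*(-5) - 1*(-2)|
= |20 - (-2)| = 22

22


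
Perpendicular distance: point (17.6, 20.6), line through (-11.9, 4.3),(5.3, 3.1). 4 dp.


|cross product| = 315.76
|line direction| = sqrt(297.28) = 17.2418
Distance = 315.76/sqrt(297.28) = 18.3136

18.3136


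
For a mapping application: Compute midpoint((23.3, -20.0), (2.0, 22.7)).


M = ((23.3+2)/2, ((-20)+22.7)/2)
= (12.65, 1.35)

(12.65, 1.35)


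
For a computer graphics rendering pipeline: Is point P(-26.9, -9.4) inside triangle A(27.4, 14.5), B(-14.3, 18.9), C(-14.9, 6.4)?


Cross products: AB x AP = 1235.55, BC x BP = -140.52, CA x CP = -571.14
All same sign? no

No, outside


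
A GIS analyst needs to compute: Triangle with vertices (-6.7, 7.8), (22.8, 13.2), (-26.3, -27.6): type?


Side lengths squared: AB^2=899.41, BC^2=4075.45, CA^2=1637.32
Sorted: [899.41, 1637.32, 4075.45]
By sides: Scalene, By angles: Obtuse

Scalene, Obtuse


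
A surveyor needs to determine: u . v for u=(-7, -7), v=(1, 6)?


u . v = u_x*v_x + u_y*v_y = (-7)*1 + (-7)*6
= (-7) + (-42) = -49

-49


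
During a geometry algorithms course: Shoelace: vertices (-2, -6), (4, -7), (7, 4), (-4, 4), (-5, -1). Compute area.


Shoelace sum: ((-2)*(-7) - 4*(-6)) + (4*4 - 7*(-7)) + (7*4 - (-4)*4) + ((-4)*(-1) - (-5)*4) + ((-5)*(-6) - (-2)*(-1))
= 199
Area = |199|/2 = 99.5

99.5


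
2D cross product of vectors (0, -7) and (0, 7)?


u x v = u_x*v_y - u_y*v_x = 0*7 - (-7)*0
= 0 - 0 = 0

0


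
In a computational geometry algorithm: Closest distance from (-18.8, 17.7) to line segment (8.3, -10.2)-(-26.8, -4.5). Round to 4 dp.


Project P onto AB: t = 0.878 (clamped to [0,1])
Closest point on segment: (-22.518, -5.1954)
Distance: 23.1953

23.1953


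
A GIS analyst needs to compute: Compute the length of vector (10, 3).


|u| = sqrt(10^2 + 3^2) = sqrt(109) = 10.4403

10.4403


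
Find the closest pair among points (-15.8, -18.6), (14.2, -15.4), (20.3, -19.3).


d(P0,P1) = 30.1702, d(P0,P2) = 36.1068, d(P1,P2) = 7.2402
Closest: P1 and P2

Closest pair: (14.2, -15.4) and (20.3, -19.3), distance = 7.2402


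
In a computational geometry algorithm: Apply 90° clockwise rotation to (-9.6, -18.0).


90° CW: (x,y) -> (y, -x)
(-9.6,-18) -> (-18, 9.6)

(-18, 9.6)


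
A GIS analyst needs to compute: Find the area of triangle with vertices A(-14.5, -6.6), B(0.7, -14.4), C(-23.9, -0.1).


Area = |x_A(y_B-y_C) + x_B(y_C-y_A) + x_C(y_A-y_B)|/2
= |207.35 + 4.55 + (-186.42)|/2
= 25.48/2 = 12.74

12.74


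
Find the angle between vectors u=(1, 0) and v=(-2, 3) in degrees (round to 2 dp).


u.v = -2, |u| = sqrt(1) = 1, |v| = sqrt(13) = 3.6056
cos(theta) = u.v/(|u||v|) = -2/sqrt(13) = -0.5547
theta = acos(-0.5547) = 123.69 degrees

123.69 degrees


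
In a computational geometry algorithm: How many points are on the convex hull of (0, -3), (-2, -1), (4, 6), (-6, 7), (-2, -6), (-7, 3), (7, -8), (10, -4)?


Convex hull vertices (CCW): (-7, 3), (-2, -6), (7, -8), (10, -4), (4, 6), (-6, 7)
Count = 6

6


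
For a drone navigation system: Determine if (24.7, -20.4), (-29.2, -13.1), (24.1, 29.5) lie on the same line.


Cross product: ((-29.2)-24.7)*(29.5-(-20.4)) - ((-13.1)-(-20.4))*(24.1-24.7)
= -2685.23

No, not collinear


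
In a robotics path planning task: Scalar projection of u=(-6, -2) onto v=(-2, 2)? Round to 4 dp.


u.v = 8, |v| = sqrt(8) = 2.8284
Scalar projection = u.v / |v| = 8 / sqrt(8) = 2.8284

2.8284


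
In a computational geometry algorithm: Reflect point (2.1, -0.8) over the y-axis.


Reflection over y-axis: (x,y) -> (-x,y)
(2.1, -0.8) -> (-2.1, -0.8)

(-2.1, -0.8)


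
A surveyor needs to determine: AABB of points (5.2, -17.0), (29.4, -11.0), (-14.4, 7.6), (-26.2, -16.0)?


x range: [-26.2, 29.4]
y range: [-17, 7.6]
Bounding box: (-26.2,-17) to (29.4,7.6)

(-26.2,-17) to (29.4,7.6)


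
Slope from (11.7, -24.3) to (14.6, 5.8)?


slope = (y2-y1)/(x2-x1) = (5.8-(-24.3))/(14.6-11.7) = 30.1/2.9 = 10.3793

10.3793


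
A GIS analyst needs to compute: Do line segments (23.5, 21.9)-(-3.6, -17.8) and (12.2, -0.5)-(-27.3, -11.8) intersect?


Cross products: d1=-757.11, d2=504.81, d3=158.43, d4=-1103.49
d1*d2 < 0 and d3*d4 < 0? yes

Yes, they intersect


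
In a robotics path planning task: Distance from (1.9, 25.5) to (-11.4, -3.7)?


dx=-13.3, dy=-29.2
d^2 = (-13.3)^2 + (-29.2)^2 = 1029.53
d = sqrt(1029.53) = 32.0863

32.0863


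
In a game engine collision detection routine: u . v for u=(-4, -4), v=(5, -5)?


u . v = u_x*v_x + u_y*v_y = (-4)*5 + (-4)*(-5)
= (-20) + 20 = 0

0


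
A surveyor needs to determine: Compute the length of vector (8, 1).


|u| = sqrt(8^2 + 1^2) = sqrt(65) = 8.0623

8.0623


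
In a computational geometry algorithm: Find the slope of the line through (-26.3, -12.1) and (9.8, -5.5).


slope = (y2-y1)/(x2-x1) = ((-5.5)-(-12.1))/(9.8-(-26.3)) = 6.6/36.1 = 0.1828

0.1828


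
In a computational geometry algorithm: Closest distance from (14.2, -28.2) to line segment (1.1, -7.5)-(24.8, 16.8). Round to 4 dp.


Project P onto AB: t = 0 (clamped to [0,1])
Closest point on segment: (1.1, -7.5)
Distance: 24.4969

24.4969


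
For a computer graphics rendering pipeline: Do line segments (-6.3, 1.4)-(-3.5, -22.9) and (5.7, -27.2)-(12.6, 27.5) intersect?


Cross products: d1=853.74, d2=532.91, d3=211.52, d4=532.35
d1*d2 < 0 and d3*d4 < 0? no

No, they don't intersect


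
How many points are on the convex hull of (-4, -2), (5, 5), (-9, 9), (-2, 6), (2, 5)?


Convex hull vertices (CCW): (-9, 9), (-4, -2), (5, 5)
Count = 3

3


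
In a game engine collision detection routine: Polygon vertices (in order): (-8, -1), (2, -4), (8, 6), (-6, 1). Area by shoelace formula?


Shoelace sum: ((-8)*(-4) - 2*(-1)) + (2*6 - 8*(-4)) + (8*1 - (-6)*6) + ((-6)*(-1) - (-8)*1)
= 136
Area = |136|/2 = 68

68


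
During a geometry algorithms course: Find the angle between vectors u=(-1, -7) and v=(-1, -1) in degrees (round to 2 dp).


u.v = 8, |u| = sqrt(50) = 7.0711, |v| = sqrt(2) = 1.4142
cos(theta) = u.v/(|u||v|) = 8/sqrt(100) = 0.8
theta = acos(0.8) = 36.87 degrees

36.87 degrees


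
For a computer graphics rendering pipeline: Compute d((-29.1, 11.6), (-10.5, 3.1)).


dx=18.6, dy=-8.5
d^2 = 18.6^2 + (-8.5)^2 = 418.21
d = sqrt(418.21) = 20.4502

20.4502


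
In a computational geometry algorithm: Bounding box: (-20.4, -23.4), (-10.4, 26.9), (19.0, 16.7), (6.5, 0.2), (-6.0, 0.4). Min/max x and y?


x range: [-20.4, 19]
y range: [-23.4, 26.9]
Bounding box: (-20.4,-23.4) to (19,26.9)

(-20.4,-23.4) to (19,26.9)


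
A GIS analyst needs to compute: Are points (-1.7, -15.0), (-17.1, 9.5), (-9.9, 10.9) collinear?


Cross product: ((-17.1)-(-1.7))*(10.9-(-15)) - (9.5-(-15))*((-9.9)-(-1.7))
= -197.96

No, not collinear


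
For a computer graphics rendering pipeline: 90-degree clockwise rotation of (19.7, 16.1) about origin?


90° CW: (x,y) -> (y, -x)
(19.7,16.1) -> (16.1, -19.7)

(16.1, -19.7)


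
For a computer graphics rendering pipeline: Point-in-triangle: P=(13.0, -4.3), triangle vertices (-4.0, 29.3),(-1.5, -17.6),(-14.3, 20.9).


Cross products: AB x AP = 713.3, BC x BP = -728.49, CA x CP = -488.88
All same sign? no

No, outside


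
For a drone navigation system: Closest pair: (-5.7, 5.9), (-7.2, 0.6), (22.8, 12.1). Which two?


d(P0,P1) = 5.5082, d(P0,P2) = 29.1666, d(P1,P2) = 32.1286
Closest: P0 and P1

Closest pair: (-5.7, 5.9) and (-7.2, 0.6), distance = 5.5082


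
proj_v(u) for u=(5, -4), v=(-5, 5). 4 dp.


u.v = -45, |v| = sqrt(50) = 7.0711
Scalar projection = u.v / |v| = -45 / sqrt(50) = -6.364

-6.364


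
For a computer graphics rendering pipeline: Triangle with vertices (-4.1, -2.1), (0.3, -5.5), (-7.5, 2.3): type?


Side lengths squared: AB^2=30.92, BC^2=121.68, CA^2=30.92
Sorted: [30.92, 30.92, 121.68]
By sides: Isosceles, By angles: Obtuse

Isosceles, Obtuse


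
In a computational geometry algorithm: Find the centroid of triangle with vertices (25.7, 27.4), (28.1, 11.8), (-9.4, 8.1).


Centroid = ((x_A+x_B+x_C)/3, (y_A+y_B+y_C)/3)
= ((25.7+28.1+(-9.4))/3, (27.4+11.8+8.1)/3)
= (14.8, 15.7667)

(14.8, 15.7667)


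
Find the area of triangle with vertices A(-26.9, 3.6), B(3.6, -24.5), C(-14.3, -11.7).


Area = |x_A(y_B-y_C) + x_B(y_C-y_A) + x_C(y_A-y_B)|/2
= |344.32 + (-55.08) + (-401.83)|/2
= 112.59/2 = 56.295

56.295


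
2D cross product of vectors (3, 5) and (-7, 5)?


u x v = u_x*v_y - u_y*v_x = 3*5 - 5*(-7)
= 15 - (-35) = 50

50


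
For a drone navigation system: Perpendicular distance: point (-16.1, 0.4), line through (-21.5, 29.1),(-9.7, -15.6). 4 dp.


|cross product| = 97.28
|line direction| = sqrt(2137.33) = 46.2313
Distance = 97.28/sqrt(2137.33) = 2.1042

2.1042


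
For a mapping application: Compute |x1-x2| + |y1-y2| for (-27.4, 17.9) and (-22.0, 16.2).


|(-27.4)-(-22)| + |17.9-16.2| = 5.4 + 1.7 = 7.1

7.1


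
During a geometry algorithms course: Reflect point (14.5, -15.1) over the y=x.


Reflection over y=x: (x,y) -> (y,x)
(14.5, -15.1) -> (-15.1, 14.5)

(-15.1, 14.5)


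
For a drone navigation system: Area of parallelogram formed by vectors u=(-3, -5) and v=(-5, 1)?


|u x v| = |(-3)*1 - (-5)*(-5)|
= |(-3) - 25| = 28

28


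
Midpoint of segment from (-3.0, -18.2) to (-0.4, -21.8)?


M = (((-3)+(-0.4))/2, ((-18.2)+(-21.8))/2)
= (-1.7, -20)

(-1.7, -20)


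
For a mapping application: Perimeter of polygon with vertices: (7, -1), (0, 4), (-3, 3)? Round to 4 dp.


Sides: (7, -1)->(0, 4): sqrt(74) = 8.602325, (0, 4)->(-3, 3): sqrt(10) = 3.162278, (-3, 3)->(7, -1): sqrt(116) = 10.77033
Sum = 22.534933
Perimeter = 22.5349

22.5349


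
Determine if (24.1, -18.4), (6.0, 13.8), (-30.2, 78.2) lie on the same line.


Cross product: (6-24.1)*(78.2-(-18.4)) - (13.8-(-18.4))*((-30.2)-24.1)
= 0

Yes, collinear


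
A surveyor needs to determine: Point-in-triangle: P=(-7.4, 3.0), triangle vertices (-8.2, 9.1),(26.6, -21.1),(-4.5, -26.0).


Cross products: AB x AP = -188.12, BC x BP = -916.11, CA x CP = -5.51
All same sign? yes

Yes, inside


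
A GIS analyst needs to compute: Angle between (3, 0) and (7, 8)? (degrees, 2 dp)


u.v = 21, |u| = sqrt(9) = 3, |v| = sqrt(113) = 10.6301
cos(theta) = u.v/(|u||v|) = 21/sqrt(1017) = 0.658505
theta = acos(0.658505) = 48.81 degrees

48.81 degrees


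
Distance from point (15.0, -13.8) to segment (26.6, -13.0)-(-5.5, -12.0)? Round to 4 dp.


Project P onto AB: t = 0.3602 (clamped to [0,1])
Closest point on segment: (15.0361, -12.6398)
Distance: 1.1608

1.1608


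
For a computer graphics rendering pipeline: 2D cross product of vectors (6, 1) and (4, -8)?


u x v = u_x*v_y - u_y*v_x = 6*(-8) - 1*4
= (-48) - 4 = -52

-52
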